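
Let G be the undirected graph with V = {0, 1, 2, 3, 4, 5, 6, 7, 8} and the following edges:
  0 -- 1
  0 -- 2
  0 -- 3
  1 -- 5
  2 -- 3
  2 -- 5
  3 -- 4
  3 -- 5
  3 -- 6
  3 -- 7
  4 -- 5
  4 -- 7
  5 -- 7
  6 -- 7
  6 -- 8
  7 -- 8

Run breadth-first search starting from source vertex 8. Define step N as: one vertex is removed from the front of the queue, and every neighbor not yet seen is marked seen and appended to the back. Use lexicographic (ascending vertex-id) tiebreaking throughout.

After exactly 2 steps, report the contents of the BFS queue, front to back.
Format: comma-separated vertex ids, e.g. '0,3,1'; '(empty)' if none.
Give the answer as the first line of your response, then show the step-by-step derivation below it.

7,3

step 1: dequeue 8; queue=[6,7]; order=8
step 2: dequeue 6; queue=[7,3]; order=8,6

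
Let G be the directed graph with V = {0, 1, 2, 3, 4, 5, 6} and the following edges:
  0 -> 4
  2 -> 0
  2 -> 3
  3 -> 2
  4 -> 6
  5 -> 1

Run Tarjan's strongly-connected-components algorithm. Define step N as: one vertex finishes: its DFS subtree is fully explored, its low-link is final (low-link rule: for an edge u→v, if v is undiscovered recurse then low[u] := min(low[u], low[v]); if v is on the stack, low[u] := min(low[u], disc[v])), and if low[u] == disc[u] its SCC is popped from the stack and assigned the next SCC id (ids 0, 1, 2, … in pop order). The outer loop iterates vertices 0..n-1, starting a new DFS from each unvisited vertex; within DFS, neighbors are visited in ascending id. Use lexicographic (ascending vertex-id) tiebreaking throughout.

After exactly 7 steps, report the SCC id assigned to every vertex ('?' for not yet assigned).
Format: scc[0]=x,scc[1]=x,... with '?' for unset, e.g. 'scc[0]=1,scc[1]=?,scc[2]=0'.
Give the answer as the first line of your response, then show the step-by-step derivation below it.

scc[0]=2,scc[1]=3,scc[2]=4,scc[3]=4,scc[4]=1,scc[5]=5,scc[6]=0

step 1: low=(low[0]=0,low[1]=?,low[2]=?,low[3]=?,low[4]=1,low[5]=?,low[6]=2); scc=(scc[0]=?,scc[1]=?,scc[2]=?,scc[3]=?,scc[4]=?,scc[5]=?,scc[6]=0)
step 2: low=(low[0]=0,low[1]=?,low[2]=?,low[3]=?,low[4]=1,low[5]=?,low[6]=2); scc=(scc[0]=?,scc[1]=?,scc[2]=?,scc[3]=?,scc[4]=1,scc[5]=?,scc[6]=0)
step 3: low=(low[0]=0,low[1]=?,low[2]=?,low[3]=?,low[4]=1,low[5]=?,low[6]=2); scc=(scc[0]=2,scc[1]=?,scc[2]=?,scc[3]=?,scc[4]=1,scc[5]=?,scc[6]=0)
step 4: low=(low[0]=0,low[1]=3,low[2]=?,low[3]=?,low[4]=1,low[5]=?,low[6]=2); scc=(scc[0]=2,scc[1]=3,scc[2]=?,scc[3]=?,scc[4]=1,scc[5]=?,scc[6]=0)
step 5: low=(low[0]=0,low[1]=3,low[2]=4,low[3]=4,low[4]=1,low[5]=?,low[6]=2); scc=(scc[0]=2,scc[1]=3,scc[2]=?,scc[3]=?,scc[4]=1,scc[5]=?,scc[6]=0)
step 6: low=(low[0]=0,low[1]=3,low[2]=4,low[3]=4,low[4]=1,low[5]=?,low[6]=2); scc=(scc[0]=2,scc[1]=3,scc[2]=4,scc[3]=4,scc[4]=1,scc[5]=?,scc[6]=0)
step 7: low=(low[0]=0,low[1]=3,low[2]=4,low[3]=4,low[4]=1,low[5]=6,low[6]=2); scc=(scc[0]=2,scc[1]=3,scc[2]=4,scc[3]=4,scc[4]=1,scc[5]=5,scc[6]=0)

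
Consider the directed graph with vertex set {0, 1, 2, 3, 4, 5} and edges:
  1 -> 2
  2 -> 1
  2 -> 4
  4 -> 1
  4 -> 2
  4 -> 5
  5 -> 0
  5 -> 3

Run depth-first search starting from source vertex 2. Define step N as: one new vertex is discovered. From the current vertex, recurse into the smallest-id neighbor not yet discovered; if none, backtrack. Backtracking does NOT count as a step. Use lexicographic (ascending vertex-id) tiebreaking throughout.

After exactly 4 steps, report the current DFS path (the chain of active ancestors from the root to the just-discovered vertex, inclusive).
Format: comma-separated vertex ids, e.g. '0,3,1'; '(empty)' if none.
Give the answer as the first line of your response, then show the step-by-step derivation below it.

2,4,5

step 1: discover 2; path=2; order=2
step 2: discover 1; path=2>1; order=2,1
step 3: discover 4; path=2>4; order=2,1,4
step 4: discover 5; path=2>4>5; order=2,1,4,5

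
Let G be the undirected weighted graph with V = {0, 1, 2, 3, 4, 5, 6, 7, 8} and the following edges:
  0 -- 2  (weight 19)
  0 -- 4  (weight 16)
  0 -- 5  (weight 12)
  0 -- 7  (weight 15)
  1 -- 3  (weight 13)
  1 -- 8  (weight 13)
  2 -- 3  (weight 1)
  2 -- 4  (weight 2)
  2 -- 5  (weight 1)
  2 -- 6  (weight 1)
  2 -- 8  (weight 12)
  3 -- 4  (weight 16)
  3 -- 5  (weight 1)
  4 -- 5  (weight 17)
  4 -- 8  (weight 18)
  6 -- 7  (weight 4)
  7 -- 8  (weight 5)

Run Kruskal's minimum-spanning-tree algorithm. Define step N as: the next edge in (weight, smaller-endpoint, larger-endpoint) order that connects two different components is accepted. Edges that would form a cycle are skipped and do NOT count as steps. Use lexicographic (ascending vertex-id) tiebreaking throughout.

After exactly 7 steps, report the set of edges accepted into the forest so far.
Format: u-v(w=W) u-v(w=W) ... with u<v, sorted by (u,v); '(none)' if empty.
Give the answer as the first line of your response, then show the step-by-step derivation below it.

0-5(w=12) 2-3(w=1) 2-4(w=2) 2-5(w=1) 2-6(w=1) 6-7(w=4) 7-8(w=5)

step 1: add edge 2-3 (w=1); MST = {2-3(w=1)}
step 2: add edge 2-5 (w=1); MST = {2-3(w=1) 2-5(w=1)}
step 3: add edge 2-6 (w=1); MST = {2-3(w=1) 2-5(w=1) 2-6(w=1)}
step 4: add edge 2-4 (w=2); MST = {2-3(w=1) 2-4(w=2) 2-5(w=1) 2-6(w=1)}
step 5: add edge 6-7 (w=4); MST = {2-3(w=1) 2-4(w=2) 2-5(w=1) 2-6(w=1) 6-7(w=4)}
step 6: add edge 7-8 (w=5); MST = {2-3(w=1) 2-4(w=2) 2-5(w=1) 2-6(w=1) 6-7(w=4) 7-8(w=5)}
step 7: add edge 0-5 (w=12); MST = {0-5(w=12) 2-3(w=1) 2-4(w=2) 2-5(w=1) 2-6(w=1) 6-7(w=4) 7-8(w=5)}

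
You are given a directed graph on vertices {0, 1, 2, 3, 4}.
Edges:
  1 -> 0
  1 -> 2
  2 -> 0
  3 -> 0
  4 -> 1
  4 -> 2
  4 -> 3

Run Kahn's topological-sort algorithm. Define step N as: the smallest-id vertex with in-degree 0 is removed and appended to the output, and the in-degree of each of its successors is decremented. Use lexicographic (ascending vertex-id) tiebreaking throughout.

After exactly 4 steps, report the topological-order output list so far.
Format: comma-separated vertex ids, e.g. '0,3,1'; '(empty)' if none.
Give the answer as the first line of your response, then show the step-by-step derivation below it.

4,1,2,3

step 1: output 4; order=[4]; indeg=(3,0,1,0,0)
step 2: output 1; order=[4,1]; indeg=(2,0,0,0,0)
step 3: output 2; order=[4,1,2]; indeg=(1,0,0,0,0)
step 4: output 3; order=[4,1,2,3]; indeg=(0,0,0,0,0)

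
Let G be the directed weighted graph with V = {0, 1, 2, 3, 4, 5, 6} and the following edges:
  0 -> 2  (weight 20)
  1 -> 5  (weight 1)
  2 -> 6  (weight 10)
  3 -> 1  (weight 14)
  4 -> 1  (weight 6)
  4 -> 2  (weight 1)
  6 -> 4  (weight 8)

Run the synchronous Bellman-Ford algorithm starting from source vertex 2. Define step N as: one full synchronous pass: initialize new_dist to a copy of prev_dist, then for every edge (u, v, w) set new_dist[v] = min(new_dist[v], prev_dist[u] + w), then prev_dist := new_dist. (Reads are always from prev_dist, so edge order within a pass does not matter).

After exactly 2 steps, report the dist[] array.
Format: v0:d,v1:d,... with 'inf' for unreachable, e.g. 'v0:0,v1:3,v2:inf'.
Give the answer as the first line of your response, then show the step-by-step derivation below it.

v0:inf,v1:inf,v2:0,v3:inf,v4:18,v5:inf,v6:10

step 1: dist = v0:inf,v1:inf,v2:0,v3:inf,v4:inf,v5:inf,v6:10
step 2: dist = v0:inf,v1:inf,v2:0,v3:inf,v4:18,v5:inf,v6:10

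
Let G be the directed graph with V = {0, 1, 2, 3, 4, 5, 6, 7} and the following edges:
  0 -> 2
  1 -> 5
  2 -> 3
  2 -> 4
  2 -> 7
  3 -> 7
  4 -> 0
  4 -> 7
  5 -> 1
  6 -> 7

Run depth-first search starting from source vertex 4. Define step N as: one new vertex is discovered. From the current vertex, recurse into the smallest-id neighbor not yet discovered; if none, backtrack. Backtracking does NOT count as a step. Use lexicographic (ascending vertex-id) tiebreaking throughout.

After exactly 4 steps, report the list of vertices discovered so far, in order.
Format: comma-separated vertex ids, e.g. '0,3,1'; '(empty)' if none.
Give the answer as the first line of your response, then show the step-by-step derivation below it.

4,0,2,3

step 1: discover 4; path=4; order=4
step 2: discover 0; path=4>0; order=4,0
step 3: discover 2; path=4>0>2; order=4,0,2
step 4: discover 3; path=4>0>2>3; order=4,0,2,3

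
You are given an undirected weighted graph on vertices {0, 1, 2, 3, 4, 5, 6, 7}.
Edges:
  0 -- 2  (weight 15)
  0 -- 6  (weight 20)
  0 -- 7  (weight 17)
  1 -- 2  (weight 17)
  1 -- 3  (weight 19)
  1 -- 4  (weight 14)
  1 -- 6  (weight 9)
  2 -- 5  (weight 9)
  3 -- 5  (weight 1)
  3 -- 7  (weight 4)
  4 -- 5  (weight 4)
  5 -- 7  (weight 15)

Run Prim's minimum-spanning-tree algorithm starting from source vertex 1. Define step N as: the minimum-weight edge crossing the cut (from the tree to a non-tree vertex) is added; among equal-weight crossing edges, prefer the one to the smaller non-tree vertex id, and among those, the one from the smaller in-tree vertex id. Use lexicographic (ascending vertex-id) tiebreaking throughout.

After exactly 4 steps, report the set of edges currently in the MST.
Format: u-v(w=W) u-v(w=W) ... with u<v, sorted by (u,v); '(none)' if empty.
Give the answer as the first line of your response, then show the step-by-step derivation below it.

1-4(w=14) 1-6(w=9) 3-5(w=1) 4-5(w=4)

step 1: add edge 1-6 (w=9); MST = {1-6(w=9)}
step 2: add edge 1-4 (w=14); MST = {1-4(w=14) 1-6(w=9)}
step 3: add edge 4-5 (w=4); MST = {1-4(w=14) 1-6(w=9) 4-5(w=4)}
step 4: add edge 3-5 (w=1); MST = {1-4(w=14) 1-6(w=9) 3-5(w=1) 4-5(w=4)}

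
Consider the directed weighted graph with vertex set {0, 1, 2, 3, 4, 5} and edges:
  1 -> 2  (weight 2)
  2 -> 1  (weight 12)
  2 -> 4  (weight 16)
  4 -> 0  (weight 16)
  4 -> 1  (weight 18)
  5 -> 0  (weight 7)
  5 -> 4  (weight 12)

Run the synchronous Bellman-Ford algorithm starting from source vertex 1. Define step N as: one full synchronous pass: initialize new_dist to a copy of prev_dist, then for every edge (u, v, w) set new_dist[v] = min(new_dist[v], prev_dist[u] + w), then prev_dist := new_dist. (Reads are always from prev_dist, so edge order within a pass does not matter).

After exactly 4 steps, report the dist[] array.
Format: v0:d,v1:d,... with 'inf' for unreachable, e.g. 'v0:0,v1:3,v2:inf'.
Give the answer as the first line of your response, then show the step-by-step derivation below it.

v0:34,v1:0,v2:2,v3:inf,v4:18,v5:inf

step 1: dist = v0:inf,v1:0,v2:2,v3:inf,v4:inf,v5:inf
step 2: dist = v0:inf,v1:0,v2:2,v3:inf,v4:18,v5:inf
step 3: dist = v0:34,v1:0,v2:2,v3:inf,v4:18,v5:inf
step 4: dist = v0:34,v1:0,v2:2,v3:inf,v4:18,v5:inf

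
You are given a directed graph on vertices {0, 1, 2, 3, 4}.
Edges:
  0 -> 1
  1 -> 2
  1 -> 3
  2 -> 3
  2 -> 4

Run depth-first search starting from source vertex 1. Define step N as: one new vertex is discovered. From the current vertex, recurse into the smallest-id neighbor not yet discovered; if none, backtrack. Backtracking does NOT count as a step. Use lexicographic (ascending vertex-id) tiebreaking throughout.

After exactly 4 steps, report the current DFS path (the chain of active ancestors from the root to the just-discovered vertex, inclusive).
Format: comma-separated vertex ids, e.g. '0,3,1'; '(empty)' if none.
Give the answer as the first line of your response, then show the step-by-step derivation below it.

1,2,4

step 1: discover 1; path=1; order=1
step 2: discover 2; path=1>2; order=1,2
step 3: discover 3; path=1>2>3; order=1,2,3
step 4: discover 4; path=1>2>4; order=1,2,3,4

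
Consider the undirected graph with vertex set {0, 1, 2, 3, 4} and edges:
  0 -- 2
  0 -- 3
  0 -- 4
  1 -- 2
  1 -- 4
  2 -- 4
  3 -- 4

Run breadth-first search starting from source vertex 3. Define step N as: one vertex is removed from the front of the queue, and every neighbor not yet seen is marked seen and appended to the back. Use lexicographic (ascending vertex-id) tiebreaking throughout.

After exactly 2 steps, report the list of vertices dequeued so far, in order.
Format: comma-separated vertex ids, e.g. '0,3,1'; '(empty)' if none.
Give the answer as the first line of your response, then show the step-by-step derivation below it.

3,0

step 1: dequeue 3; queue=[0,4]; order=3
step 2: dequeue 0; queue=[4,2]; order=3,0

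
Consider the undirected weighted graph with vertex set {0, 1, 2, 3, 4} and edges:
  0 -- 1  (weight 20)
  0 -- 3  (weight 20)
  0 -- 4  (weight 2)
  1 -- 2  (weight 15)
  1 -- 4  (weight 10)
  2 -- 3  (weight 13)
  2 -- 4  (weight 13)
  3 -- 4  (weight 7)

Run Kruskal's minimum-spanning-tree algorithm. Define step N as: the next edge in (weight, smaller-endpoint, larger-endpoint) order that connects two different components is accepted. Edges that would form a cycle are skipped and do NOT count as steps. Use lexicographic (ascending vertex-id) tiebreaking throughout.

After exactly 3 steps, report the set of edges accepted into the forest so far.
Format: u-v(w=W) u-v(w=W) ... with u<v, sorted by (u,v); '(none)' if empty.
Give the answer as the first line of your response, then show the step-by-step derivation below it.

0-4(w=2) 1-4(w=10) 3-4(w=7)

step 1: add edge 0-4 (w=2); MST = {0-4(w=2)}
step 2: add edge 3-4 (w=7); MST = {0-4(w=2) 3-4(w=7)}
step 3: add edge 1-4 (w=10); MST = {0-4(w=2) 1-4(w=10) 3-4(w=7)}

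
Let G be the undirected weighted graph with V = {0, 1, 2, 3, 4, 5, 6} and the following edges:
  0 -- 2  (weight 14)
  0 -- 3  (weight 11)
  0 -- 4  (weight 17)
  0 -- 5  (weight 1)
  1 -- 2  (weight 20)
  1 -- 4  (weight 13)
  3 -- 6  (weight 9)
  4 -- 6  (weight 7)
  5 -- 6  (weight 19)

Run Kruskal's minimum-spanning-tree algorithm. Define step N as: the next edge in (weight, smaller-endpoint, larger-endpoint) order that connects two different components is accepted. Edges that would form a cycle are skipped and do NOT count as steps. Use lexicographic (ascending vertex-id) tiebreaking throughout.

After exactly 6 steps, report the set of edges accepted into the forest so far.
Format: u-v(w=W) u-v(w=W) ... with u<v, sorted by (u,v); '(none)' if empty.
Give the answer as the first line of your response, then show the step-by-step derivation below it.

0-2(w=14) 0-3(w=11) 0-5(w=1) 1-4(w=13) 3-6(w=9) 4-6(w=7)

step 1: add edge 0-5 (w=1); MST = {0-5(w=1)}
step 2: add edge 4-6 (w=7); MST = {0-5(w=1) 4-6(w=7)}
step 3: add edge 3-6 (w=9); MST = {0-5(w=1) 3-6(w=9) 4-6(w=7)}
step 4: add edge 0-3 (w=11); MST = {0-3(w=11) 0-5(w=1) 3-6(w=9) 4-6(w=7)}
step 5: add edge 1-4 (w=13); MST = {0-3(w=11) 0-5(w=1) 1-4(w=13) 3-6(w=9) 4-6(w=7)}
step 6: add edge 0-2 (w=14); MST = {0-2(w=14) 0-3(w=11) 0-5(w=1) 1-4(w=13) 3-6(w=9) 4-6(w=7)}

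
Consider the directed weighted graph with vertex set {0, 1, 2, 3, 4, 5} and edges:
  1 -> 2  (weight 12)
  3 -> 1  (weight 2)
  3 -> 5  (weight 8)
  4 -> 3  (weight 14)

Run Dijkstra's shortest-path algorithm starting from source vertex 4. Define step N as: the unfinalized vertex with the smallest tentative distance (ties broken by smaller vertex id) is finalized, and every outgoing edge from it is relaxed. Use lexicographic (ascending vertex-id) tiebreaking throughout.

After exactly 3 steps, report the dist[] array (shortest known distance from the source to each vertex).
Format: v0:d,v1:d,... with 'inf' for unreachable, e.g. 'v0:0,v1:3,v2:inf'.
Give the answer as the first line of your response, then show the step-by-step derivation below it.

v0:inf,v1:16,v2:28,v3:14,v4:0,v5:22

step 1: dist = v0:inf,v1:inf,v2:inf,v3:14,v4:0,v5:inf
step 2: dist = v0:inf,v1:16,v2:inf,v3:14,v4:0,v5:22
step 3: dist = v0:inf,v1:16,v2:28,v3:14,v4:0,v5:22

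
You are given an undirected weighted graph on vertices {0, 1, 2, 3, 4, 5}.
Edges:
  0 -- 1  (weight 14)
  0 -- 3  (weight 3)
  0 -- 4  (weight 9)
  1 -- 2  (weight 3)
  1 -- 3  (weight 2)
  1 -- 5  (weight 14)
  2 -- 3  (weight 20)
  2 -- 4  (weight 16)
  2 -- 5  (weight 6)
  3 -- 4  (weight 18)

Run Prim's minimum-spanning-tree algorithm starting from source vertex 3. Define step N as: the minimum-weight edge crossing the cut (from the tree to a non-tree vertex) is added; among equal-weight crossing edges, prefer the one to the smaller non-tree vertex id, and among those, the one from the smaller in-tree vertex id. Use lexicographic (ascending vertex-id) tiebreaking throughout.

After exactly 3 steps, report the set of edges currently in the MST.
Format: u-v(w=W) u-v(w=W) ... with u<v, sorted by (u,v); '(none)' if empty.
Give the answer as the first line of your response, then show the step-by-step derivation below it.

0-3(w=3) 1-2(w=3) 1-3(w=2)

step 1: add edge 1-3 (w=2); MST = {1-3(w=2)}
step 2: add edge 0-3 (w=3); MST = {0-3(w=3) 1-3(w=2)}
step 3: add edge 1-2 (w=3); MST = {0-3(w=3) 1-2(w=3) 1-3(w=2)}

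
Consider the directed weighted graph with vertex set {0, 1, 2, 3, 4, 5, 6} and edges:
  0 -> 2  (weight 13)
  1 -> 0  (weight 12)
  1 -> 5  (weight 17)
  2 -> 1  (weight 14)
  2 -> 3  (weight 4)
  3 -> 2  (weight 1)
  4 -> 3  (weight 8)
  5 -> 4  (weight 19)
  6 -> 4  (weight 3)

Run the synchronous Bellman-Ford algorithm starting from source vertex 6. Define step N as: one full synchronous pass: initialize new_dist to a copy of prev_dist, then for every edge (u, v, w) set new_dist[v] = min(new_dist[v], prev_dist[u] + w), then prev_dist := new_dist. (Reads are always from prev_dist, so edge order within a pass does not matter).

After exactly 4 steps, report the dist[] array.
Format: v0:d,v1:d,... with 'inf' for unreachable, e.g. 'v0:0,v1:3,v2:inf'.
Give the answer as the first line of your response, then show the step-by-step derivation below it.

v0:inf,v1:26,v2:12,v3:11,v4:3,v5:inf,v6:0

step 1: dist = v0:inf,v1:inf,v2:inf,v3:inf,v4:3,v5:inf,v6:0
step 2: dist = v0:inf,v1:inf,v2:inf,v3:11,v4:3,v5:inf,v6:0
step 3: dist = v0:inf,v1:inf,v2:12,v3:11,v4:3,v5:inf,v6:0
step 4: dist = v0:inf,v1:26,v2:12,v3:11,v4:3,v5:inf,v6:0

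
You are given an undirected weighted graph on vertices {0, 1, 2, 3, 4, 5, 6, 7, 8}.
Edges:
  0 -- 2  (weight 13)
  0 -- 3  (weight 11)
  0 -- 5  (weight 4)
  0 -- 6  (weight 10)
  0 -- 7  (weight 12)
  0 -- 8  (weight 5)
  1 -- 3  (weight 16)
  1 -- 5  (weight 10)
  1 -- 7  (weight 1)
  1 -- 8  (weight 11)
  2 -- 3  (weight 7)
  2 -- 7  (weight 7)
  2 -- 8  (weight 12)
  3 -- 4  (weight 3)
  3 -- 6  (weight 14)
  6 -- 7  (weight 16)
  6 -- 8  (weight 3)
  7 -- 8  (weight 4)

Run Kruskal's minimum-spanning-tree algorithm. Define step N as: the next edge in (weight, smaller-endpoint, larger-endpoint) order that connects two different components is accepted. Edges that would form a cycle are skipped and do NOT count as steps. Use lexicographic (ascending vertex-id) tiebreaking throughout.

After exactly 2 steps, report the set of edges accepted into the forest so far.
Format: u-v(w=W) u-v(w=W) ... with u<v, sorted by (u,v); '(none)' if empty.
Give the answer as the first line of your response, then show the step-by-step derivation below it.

1-7(w=1) 3-4(w=3)

step 1: add edge 1-7 (w=1); MST = {1-7(w=1)}
step 2: add edge 3-4 (w=3); MST = {1-7(w=1) 3-4(w=3)}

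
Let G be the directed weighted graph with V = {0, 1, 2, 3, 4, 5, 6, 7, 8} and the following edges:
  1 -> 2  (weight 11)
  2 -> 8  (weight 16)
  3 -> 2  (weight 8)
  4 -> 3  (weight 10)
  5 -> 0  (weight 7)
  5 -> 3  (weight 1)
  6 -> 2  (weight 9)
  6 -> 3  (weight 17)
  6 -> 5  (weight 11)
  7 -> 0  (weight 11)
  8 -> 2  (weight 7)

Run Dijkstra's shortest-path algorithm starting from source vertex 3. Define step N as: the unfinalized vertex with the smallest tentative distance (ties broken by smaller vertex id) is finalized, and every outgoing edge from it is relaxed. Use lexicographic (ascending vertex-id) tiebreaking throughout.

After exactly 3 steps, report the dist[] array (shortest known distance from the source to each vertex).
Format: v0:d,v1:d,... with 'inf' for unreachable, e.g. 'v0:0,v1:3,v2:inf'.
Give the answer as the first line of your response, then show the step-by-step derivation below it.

v0:inf,v1:inf,v2:8,v3:0,v4:inf,v5:inf,v6:inf,v7:inf,v8:24

step 1: dist = v0:inf,v1:inf,v2:8,v3:0,v4:inf,v5:inf,v6:inf,v7:inf,v8:inf
step 2: dist = v0:inf,v1:inf,v2:8,v3:0,v4:inf,v5:inf,v6:inf,v7:inf,v8:24
step 3: dist = v0:inf,v1:inf,v2:8,v3:0,v4:inf,v5:inf,v6:inf,v7:inf,v8:24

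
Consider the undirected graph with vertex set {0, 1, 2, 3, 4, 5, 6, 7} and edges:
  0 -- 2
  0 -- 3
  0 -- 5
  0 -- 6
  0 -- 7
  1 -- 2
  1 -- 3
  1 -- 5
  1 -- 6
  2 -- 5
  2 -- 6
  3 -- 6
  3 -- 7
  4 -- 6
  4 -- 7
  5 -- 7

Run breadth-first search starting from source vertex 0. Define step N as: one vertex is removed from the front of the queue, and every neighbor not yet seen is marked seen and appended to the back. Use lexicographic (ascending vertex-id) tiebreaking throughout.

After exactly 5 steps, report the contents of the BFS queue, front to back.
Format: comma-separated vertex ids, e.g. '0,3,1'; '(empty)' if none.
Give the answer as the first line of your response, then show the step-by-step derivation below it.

7,1,4

step 1: dequeue 0; queue=[2,3,5,6,7]; order=0
step 2: dequeue 2; queue=[3,5,6,7,1]; order=0,2
step 3: dequeue 3; queue=[5,6,7,1]; order=0,2,3
step 4: dequeue 5; queue=[6,7,1]; order=0,2,3,5
step 5: dequeue 6; queue=[7,1,4]; order=0,2,3,5,6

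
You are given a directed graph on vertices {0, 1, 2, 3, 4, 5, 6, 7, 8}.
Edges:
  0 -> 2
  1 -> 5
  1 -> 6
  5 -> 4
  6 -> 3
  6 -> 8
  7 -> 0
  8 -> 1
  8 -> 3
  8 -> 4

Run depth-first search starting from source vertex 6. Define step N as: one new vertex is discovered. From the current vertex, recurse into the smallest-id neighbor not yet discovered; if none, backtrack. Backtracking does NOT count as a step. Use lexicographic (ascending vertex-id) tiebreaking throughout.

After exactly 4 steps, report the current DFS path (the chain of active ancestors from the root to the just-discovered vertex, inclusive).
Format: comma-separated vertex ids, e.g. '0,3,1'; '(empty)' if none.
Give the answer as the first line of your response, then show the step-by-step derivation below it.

6,8,1

step 1: discover 6; path=6; order=6
step 2: discover 3; path=6>3; order=6,3
step 3: discover 8; path=6>8; order=6,3,8
step 4: discover 1; path=6>8>1; order=6,3,8,1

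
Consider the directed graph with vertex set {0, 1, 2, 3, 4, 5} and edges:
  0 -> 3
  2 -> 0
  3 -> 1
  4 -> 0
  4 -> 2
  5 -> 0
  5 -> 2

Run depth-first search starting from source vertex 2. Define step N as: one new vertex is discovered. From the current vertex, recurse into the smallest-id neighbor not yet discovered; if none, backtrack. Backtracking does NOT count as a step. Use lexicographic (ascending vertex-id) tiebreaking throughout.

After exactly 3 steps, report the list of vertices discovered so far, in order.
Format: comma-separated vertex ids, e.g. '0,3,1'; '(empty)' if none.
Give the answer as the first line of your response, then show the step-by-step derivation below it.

2,0,3

step 1: discover 2; path=2; order=2
step 2: discover 0; path=2>0; order=2,0
step 3: discover 3; path=2>0>3; order=2,0,3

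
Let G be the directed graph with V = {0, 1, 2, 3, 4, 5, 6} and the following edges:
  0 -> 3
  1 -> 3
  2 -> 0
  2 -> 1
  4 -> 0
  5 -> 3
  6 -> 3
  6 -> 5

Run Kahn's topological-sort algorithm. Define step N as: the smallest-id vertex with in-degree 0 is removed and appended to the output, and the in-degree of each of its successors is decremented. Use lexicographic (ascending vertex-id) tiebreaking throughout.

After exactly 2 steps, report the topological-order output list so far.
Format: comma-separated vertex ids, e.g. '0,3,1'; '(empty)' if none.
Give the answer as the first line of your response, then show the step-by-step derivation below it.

2,1

step 1: output 2; order=[2]; indeg=(1,0,0,4,0,1,0)
step 2: output 1; order=[2,1]; indeg=(1,0,0,3,0,1,0)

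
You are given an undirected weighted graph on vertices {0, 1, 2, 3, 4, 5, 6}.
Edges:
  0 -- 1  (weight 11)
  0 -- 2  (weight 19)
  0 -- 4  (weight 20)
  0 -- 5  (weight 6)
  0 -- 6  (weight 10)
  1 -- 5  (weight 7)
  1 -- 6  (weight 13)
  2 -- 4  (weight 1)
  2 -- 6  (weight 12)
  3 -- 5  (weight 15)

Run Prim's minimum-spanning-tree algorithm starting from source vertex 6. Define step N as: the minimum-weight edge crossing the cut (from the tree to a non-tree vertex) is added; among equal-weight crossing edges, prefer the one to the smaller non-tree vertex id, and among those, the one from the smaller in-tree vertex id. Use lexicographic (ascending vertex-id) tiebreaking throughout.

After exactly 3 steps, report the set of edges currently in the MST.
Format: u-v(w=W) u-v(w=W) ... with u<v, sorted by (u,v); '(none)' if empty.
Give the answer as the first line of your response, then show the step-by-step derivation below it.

0-5(w=6) 0-6(w=10) 1-5(w=7)

step 1: add edge 0-6 (w=10); MST = {0-6(w=10)}
step 2: add edge 0-5 (w=6); MST = {0-5(w=6) 0-6(w=10)}
step 3: add edge 1-5 (w=7); MST = {0-5(w=6) 0-6(w=10) 1-5(w=7)}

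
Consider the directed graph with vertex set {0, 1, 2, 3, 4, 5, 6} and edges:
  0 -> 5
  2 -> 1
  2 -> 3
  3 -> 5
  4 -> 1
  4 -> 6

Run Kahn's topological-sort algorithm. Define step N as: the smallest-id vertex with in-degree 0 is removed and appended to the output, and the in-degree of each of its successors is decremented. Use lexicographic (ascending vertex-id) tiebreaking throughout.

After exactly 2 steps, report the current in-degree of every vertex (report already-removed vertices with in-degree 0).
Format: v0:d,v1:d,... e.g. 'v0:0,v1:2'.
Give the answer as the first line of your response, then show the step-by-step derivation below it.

v0:0,v1:1,v2:0,v3:0,v4:0,v5:1,v6:1

step 1: output 0; order=[0]; indeg=(0,2,0,1,0,1,1)
step 2: output 2; order=[0,2]; indeg=(0,1,0,0,0,1,1)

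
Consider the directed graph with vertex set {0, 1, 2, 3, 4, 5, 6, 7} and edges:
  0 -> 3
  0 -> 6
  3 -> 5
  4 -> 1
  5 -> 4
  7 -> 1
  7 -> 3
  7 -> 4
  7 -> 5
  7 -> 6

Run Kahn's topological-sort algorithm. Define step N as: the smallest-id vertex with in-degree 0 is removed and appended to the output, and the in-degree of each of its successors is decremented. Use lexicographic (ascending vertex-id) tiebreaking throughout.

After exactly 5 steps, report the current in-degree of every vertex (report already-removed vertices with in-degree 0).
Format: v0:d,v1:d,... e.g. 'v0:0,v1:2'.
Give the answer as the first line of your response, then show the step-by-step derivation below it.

v0:0,v1:1,v2:0,v3:0,v4:0,v5:0,v6:0,v7:0

step 1: output 0; order=[0]; indeg=(0,2,0,1,2,2,1,0)
step 2: output 2; order=[0,2]; indeg=(0,2,0,1,2,2,1,0)
step 3: output 7; order=[0,2,7]; indeg=(0,1,0,0,1,1,0,0)
step 4: output 3; order=[0,2,7,3]; indeg=(0,1,0,0,1,0,0,0)
step 5: output 5; order=[0,2,7,3,5]; indeg=(0,1,0,0,0,0,0,0)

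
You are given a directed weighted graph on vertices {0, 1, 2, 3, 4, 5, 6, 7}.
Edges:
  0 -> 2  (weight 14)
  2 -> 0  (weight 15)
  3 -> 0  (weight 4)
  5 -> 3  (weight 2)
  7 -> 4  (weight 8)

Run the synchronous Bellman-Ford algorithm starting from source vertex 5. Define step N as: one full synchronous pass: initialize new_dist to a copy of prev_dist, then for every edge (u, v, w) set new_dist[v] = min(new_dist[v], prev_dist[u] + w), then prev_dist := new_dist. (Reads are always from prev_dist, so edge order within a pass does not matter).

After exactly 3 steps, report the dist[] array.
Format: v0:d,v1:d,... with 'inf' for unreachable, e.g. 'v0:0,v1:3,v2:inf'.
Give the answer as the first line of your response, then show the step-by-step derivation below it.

v0:6,v1:inf,v2:20,v3:2,v4:inf,v5:0,v6:inf,v7:inf

step 1: dist = v0:inf,v1:inf,v2:inf,v3:2,v4:inf,v5:0,v6:inf,v7:inf
step 2: dist = v0:6,v1:inf,v2:inf,v3:2,v4:inf,v5:0,v6:inf,v7:inf
step 3: dist = v0:6,v1:inf,v2:20,v3:2,v4:inf,v5:0,v6:inf,v7:inf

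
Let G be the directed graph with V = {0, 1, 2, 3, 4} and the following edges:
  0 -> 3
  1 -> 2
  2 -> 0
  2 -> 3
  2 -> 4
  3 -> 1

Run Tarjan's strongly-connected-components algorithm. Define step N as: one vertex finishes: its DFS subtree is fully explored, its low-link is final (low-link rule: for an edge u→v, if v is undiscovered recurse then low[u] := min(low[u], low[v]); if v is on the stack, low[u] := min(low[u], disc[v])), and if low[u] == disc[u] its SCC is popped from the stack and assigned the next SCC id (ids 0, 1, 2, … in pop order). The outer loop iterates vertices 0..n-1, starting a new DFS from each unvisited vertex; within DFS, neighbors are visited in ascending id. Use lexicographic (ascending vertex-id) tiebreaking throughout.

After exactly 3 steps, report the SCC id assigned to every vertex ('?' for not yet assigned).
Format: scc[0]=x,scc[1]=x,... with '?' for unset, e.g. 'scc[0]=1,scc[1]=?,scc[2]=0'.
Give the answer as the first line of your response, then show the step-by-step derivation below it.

scc[0]=?,scc[1]=?,scc[2]=?,scc[3]=?,scc[4]=0

step 1: low=(low[0]=0,low[1]=2,low[2]=0,low[3]=1,low[4]=4); scc=(scc[0]=?,scc[1]=?,scc[2]=?,scc[3]=?,scc[4]=0)
step 2: low=(low[0]=0,low[1]=2,low[2]=0,low[3]=1,low[4]=4); scc=(scc[0]=?,scc[1]=?,scc[2]=?,scc[3]=?,scc[4]=0)
step 3: low=(low[0]=0,low[1]=0,low[2]=0,low[3]=1,low[4]=4); scc=(scc[0]=?,scc[1]=?,scc[2]=?,scc[3]=?,scc[4]=0)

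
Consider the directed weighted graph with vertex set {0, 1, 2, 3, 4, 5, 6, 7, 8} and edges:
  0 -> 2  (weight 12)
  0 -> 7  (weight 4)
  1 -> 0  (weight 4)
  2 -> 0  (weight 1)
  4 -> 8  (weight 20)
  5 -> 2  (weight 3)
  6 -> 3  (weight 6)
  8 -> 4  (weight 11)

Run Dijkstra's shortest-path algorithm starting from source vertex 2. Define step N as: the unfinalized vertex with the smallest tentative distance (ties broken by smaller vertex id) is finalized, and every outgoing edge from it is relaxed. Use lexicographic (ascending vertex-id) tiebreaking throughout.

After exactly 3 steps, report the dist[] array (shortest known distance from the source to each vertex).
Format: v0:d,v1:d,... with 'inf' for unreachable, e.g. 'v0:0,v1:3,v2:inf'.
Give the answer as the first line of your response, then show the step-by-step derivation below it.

v0:1,v1:inf,v2:0,v3:inf,v4:inf,v5:inf,v6:inf,v7:5,v8:inf

step 1: dist = v0:1,v1:inf,v2:0,v3:inf,v4:inf,v5:inf,v6:inf,v7:inf,v8:inf
step 2: dist = v0:1,v1:inf,v2:0,v3:inf,v4:inf,v5:inf,v6:inf,v7:5,v8:inf
step 3: dist = v0:1,v1:inf,v2:0,v3:inf,v4:inf,v5:inf,v6:inf,v7:5,v8:inf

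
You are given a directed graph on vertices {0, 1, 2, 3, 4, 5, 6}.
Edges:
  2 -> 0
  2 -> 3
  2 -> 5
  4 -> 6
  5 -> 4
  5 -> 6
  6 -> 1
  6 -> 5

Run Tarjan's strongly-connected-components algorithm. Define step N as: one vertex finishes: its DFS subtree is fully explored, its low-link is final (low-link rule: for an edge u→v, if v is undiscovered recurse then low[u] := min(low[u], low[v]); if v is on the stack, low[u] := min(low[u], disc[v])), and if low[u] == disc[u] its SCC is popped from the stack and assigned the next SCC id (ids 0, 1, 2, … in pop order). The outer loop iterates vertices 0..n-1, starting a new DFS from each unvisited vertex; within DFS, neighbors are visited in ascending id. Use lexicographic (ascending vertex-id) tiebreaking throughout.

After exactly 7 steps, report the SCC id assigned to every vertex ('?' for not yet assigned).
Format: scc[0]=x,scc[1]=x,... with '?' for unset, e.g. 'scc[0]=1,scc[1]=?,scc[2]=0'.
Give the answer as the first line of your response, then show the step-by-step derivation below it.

scc[0]=0,scc[1]=1,scc[2]=4,scc[3]=2,scc[4]=3,scc[5]=3,scc[6]=3

step 1: low=(low[0]=0,low[1]=?,low[2]=?,low[3]=?,low[4]=?,low[5]=?,low[6]=?); scc=(scc[0]=0,scc[1]=?,scc[2]=?,scc[3]=?,scc[4]=?,scc[5]=?,scc[6]=?)
step 2: low=(low[0]=0,low[1]=1,low[2]=?,low[3]=?,low[4]=?,low[5]=?,low[6]=?); scc=(scc[0]=0,scc[1]=1,scc[2]=?,scc[3]=?,scc[4]=?,scc[5]=?,scc[6]=?)
step 3: low=(low[0]=0,low[1]=1,low[2]=2,low[3]=3,low[4]=?,low[5]=?,low[6]=?); scc=(scc[0]=0,scc[1]=1,scc[2]=?,scc[3]=2,scc[4]=?,scc[5]=?,scc[6]=?)
step 4: low=(low[0]=0,low[1]=1,low[2]=2,low[3]=3,low[4]=5,low[5]=4,low[6]=4); scc=(scc[0]=0,scc[1]=1,scc[2]=?,scc[3]=2,scc[4]=?,scc[5]=?,scc[6]=?)
step 5: low=(low[0]=0,low[1]=1,low[2]=2,low[3]=3,low[4]=4,low[5]=4,low[6]=4); scc=(scc[0]=0,scc[1]=1,scc[2]=?,scc[3]=2,scc[4]=?,scc[5]=?,scc[6]=?)
step 6: low=(low[0]=0,low[1]=1,low[2]=2,low[3]=3,low[4]=4,low[5]=4,low[6]=4); scc=(scc[0]=0,scc[1]=1,scc[2]=?,scc[3]=2,scc[4]=3,scc[5]=3,scc[6]=3)
step 7: low=(low[0]=0,low[1]=1,low[2]=2,low[3]=3,low[4]=4,low[5]=4,low[6]=4); scc=(scc[0]=0,scc[1]=1,scc[2]=4,scc[3]=2,scc[4]=3,scc[5]=3,scc[6]=3)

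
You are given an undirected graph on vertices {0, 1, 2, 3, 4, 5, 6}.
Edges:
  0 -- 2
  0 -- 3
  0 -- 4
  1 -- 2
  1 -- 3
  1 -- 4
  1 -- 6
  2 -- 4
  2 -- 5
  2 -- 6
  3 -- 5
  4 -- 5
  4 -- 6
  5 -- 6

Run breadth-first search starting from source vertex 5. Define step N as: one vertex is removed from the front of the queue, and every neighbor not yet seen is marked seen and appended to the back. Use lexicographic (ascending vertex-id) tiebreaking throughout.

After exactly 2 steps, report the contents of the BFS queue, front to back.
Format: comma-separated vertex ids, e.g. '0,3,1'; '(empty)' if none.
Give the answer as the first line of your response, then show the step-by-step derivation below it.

3,4,6,0,1

step 1: dequeue 5; queue=[2,3,4,6]; order=5
step 2: dequeue 2; queue=[3,4,6,0,1]; order=5,2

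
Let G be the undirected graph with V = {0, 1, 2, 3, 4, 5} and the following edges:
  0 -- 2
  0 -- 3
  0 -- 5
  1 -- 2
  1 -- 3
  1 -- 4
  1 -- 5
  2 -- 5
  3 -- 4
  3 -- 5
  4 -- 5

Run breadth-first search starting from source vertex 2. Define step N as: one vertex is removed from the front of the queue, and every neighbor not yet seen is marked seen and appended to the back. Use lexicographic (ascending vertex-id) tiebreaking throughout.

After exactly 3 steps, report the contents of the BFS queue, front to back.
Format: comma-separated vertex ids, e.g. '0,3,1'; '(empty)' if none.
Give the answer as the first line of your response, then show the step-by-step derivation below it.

5,3,4

step 1: dequeue 2; queue=[0,1,5]; order=2
step 2: dequeue 0; queue=[1,5,3]; order=2,0
step 3: dequeue 1; queue=[5,3,4]; order=2,0,1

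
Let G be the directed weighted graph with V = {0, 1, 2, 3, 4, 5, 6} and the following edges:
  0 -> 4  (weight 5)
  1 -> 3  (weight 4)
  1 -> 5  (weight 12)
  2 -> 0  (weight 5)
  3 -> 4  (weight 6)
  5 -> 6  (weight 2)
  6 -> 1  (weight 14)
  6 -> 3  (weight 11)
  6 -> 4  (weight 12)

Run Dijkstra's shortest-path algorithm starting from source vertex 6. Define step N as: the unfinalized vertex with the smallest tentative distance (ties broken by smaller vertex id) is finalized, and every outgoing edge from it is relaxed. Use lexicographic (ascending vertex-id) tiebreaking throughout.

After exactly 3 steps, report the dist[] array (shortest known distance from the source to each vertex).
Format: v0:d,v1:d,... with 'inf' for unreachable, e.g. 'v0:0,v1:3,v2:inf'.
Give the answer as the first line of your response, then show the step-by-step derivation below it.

v0:inf,v1:14,v2:inf,v3:11,v4:12,v5:inf,v6:0

step 1: dist = v0:inf,v1:14,v2:inf,v3:11,v4:12,v5:inf,v6:0
step 2: dist = v0:inf,v1:14,v2:inf,v3:11,v4:12,v5:inf,v6:0
step 3: dist = v0:inf,v1:14,v2:inf,v3:11,v4:12,v5:inf,v6:0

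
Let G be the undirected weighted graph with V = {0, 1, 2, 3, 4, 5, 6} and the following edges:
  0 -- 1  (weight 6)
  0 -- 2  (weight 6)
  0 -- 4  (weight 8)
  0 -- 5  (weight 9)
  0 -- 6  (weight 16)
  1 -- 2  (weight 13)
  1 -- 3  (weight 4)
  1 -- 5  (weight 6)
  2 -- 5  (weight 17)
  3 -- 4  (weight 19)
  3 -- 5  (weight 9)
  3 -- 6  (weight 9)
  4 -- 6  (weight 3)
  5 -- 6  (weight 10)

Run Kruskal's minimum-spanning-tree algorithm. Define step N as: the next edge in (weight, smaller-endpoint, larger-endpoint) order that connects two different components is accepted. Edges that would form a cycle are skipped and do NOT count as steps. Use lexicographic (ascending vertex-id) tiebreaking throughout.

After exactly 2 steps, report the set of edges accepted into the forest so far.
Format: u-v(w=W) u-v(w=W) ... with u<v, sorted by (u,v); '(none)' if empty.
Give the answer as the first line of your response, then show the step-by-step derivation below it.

1-3(w=4) 4-6(w=3)

step 1: add edge 4-6 (w=3); MST = {4-6(w=3)}
step 2: add edge 1-3 (w=4); MST = {1-3(w=4) 4-6(w=3)}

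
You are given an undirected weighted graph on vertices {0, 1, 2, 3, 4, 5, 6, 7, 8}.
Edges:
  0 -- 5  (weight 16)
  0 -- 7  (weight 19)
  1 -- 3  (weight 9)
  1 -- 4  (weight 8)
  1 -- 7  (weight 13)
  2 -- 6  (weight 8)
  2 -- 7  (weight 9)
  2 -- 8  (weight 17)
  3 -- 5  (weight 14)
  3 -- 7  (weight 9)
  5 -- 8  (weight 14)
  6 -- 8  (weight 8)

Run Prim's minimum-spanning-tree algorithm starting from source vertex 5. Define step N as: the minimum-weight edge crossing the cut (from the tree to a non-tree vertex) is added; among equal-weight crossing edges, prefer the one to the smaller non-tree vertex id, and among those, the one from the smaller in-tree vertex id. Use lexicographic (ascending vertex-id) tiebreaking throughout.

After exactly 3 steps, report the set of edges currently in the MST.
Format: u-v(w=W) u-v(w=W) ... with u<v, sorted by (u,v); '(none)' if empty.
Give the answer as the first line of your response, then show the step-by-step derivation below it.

1-3(w=9) 1-4(w=8) 3-5(w=14)

step 1: add edge 3-5 (w=14); MST = {3-5(w=14)}
step 2: add edge 1-3 (w=9); MST = {1-3(w=9) 3-5(w=14)}
step 3: add edge 1-4 (w=8); MST = {1-3(w=9) 1-4(w=8) 3-5(w=14)}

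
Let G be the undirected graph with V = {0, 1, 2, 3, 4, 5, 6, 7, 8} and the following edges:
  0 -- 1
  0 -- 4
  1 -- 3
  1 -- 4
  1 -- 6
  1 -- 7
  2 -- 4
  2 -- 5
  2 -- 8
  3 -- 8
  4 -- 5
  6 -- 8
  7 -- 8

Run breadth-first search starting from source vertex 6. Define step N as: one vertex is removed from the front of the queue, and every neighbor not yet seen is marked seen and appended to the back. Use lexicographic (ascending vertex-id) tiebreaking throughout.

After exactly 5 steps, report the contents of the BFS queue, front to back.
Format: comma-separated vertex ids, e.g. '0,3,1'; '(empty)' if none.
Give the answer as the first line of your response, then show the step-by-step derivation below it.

4,7,2

step 1: dequeue 6; queue=[1,8]; order=6
step 2: dequeue 1; queue=[8,0,3,4,7]; order=6,1
step 3: dequeue 8; queue=[0,3,4,7,2]; order=6,1,8
step 4: dequeue 0; queue=[3,4,7,2]; order=6,1,8,0
step 5: dequeue 3; queue=[4,7,2]; order=6,1,8,0,3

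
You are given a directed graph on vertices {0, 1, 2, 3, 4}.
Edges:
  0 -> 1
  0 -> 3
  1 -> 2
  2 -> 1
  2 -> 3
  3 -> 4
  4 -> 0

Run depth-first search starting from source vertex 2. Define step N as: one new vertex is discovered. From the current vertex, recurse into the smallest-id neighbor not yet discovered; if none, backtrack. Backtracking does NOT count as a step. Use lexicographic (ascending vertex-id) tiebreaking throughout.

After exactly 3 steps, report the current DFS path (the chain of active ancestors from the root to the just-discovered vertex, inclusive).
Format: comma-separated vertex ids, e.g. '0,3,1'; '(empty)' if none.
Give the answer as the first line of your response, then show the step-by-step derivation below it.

2,3

step 1: discover 2; path=2; order=2
step 2: discover 1; path=2>1; order=2,1
step 3: discover 3; path=2>3; order=2,1,3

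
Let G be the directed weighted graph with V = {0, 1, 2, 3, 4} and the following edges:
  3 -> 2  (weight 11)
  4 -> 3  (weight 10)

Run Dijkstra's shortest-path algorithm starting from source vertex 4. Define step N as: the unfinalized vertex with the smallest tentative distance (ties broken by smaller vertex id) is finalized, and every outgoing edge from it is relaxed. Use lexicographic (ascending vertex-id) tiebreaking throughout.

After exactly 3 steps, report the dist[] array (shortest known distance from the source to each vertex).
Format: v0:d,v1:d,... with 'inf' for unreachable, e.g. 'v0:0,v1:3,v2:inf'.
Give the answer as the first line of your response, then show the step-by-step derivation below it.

v0:inf,v1:inf,v2:21,v3:10,v4:0

step 1: dist = v0:inf,v1:inf,v2:inf,v3:10,v4:0
step 2: dist = v0:inf,v1:inf,v2:21,v3:10,v4:0
step 3: dist = v0:inf,v1:inf,v2:21,v3:10,v4:0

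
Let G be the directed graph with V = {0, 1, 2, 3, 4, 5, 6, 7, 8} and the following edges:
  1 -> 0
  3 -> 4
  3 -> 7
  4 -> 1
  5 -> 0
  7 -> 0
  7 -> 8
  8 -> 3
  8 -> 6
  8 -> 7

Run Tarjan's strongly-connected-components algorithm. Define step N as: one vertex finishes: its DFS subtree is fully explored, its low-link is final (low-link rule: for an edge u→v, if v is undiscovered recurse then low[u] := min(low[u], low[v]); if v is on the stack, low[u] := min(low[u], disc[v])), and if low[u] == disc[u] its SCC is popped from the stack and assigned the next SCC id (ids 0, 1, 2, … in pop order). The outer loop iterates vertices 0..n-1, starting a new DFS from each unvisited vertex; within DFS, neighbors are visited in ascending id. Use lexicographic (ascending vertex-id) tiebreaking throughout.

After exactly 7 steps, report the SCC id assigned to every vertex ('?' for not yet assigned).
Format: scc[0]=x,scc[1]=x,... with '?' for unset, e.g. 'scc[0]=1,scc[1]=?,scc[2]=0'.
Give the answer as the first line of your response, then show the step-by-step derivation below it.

scc[0]=0,scc[1]=1,scc[2]=2,scc[3]=?,scc[4]=3,scc[5]=?,scc[6]=4,scc[7]=?,scc[8]=?

step 1: low=(low[0]=0,low[1]=?,low[2]=?,low[3]=?,low[4]=?,low[5]=?,low[6]=?,low[7]=?,low[8]=?); scc=(scc[0]=0,scc[1]=?,scc[2]=?,scc[3]=?,scc[4]=?,scc[5]=?,scc[6]=?,scc[7]=?,scc[8]=?)
step 2: low=(low[0]=0,low[1]=1,low[2]=?,low[3]=?,low[4]=?,low[5]=?,low[6]=?,low[7]=?,low[8]=?); scc=(scc[0]=0,scc[1]=1,scc[2]=?,scc[3]=?,scc[4]=?,scc[5]=?,scc[6]=?,scc[7]=?,scc[8]=?)
step 3: low=(low[0]=0,low[1]=1,low[2]=2,low[3]=?,low[4]=?,low[5]=?,low[6]=?,low[7]=?,low[8]=?); scc=(scc[0]=0,scc[1]=1,scc[2]=2,scc[3]=?,scc[4]=?,scc[5]=?,scc[6]=?,scc[7]=?,scc[8]=?)
step 4: low=(low[0]=0,low[1]=1,low[2]=2,low[3]=3,low[4]=4,low[5]=?,low[6]=?,low[7]=?,low[8]=?); scc=(scc[0]=0,scc[1]=1,scc[2]=2,scc[3]=?,scc[4]=3,scc[5]=?,scc[6]=?,scc[7]=?,scc[8]=?)
step 5: low=(low[0]=0,low[1]=1,low[2]=2,low[3]=3,low[4]=4,low[5]=?,low[6]=7,low[7]=5,low[8]=3); scc=(scc[0]=0,scc[1]=1,scc[2]=2,scc[3]=?,scc[4]=3,scc[5]=?,scc[6]=4,scc[7]=?,scc[8]=?)
step 6: low=(low[0]=0,low[1]=1,low[2]=2,low[3]=3,low[4]=4,low[5]=?,low[6]=7,low[7]=5,low[8]=3); scc=(scc[0]=0,scc[1]=1,scc[2]=2,scc[3]=?,scc[4]=3,scc[5]=?,scc[6]=4,scc[7]=?,scc[8]=?)
step 7: low=(low[0]=0,low[1]=1,low[2]=2,low[3]=3,low[4]=4,low[5]=?,low[6]=7,low[7]=3,low[8]=3); scc=(scc[0]=0,scc[1]=1,scc[2]=2,scc[3]=?,scc[4]=3,scc[5]=?,scc[6]=4,scc[7]=?,scc[8]=?)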